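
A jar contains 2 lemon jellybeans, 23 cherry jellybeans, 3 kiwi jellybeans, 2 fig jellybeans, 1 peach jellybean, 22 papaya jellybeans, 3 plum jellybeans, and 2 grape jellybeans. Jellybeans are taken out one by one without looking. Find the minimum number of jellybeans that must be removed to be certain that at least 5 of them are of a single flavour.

An adversary could hand out at most 4 jellybeans per flavour (6 flavours run out sooner): 2 + 4 + 3 + 2 + 1 + 4 + 3 + 2 = 21 jellybeans and still no flavour has 5.
One more jellybean lands in a flavour already at 4, so 22 draws are enough and 21 are not.

22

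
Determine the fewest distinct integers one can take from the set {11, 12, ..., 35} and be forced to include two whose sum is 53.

17

A set avoiding the sum 53 can contain at most one of each pair {x, 53−x}, plus the 7 elements whose complement lies outside the range.
The integers 11, …, 26 (16 of them) are such a set: any two sum to at least 11+12 = 23 and at most 25+26 = 51 < 53.
Any 17th integer completes one of the 9 pairs, so 17 choices force a sum of 53.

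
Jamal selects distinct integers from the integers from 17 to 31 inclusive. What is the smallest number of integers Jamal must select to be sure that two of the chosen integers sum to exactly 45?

Two chosen integers sum to 45 exactly when both halves of some pair {x, 45−x} with 17 ≤ x ≤ 45−x ≤ 28 are chosen — 6 such pairs.
The remaining 3 elements (those with no distinct partner in range) can never complete a 45-sum, so the worst case takes all of them and one from each pair: 3 + 6 = 9.
By the pigeonhole principle, the 10th integer has to be the second member of some pair, so 9 + 1 = 10.

10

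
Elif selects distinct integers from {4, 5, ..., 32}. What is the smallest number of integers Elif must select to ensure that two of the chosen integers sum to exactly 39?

17

A set avoiding the sum 39 can contain at most one of each pair {x, 39−x}, plus the 3 elements whose complement lies outside the range.
The integers 4, …, 19 (16 of them) are such a set: any two sum to at least 4+5 = 9 and at most 18+19 = 37 < 39.
By pigeonhole, any 17th integer completes one of the 13 pairs, so 17 choices force a sum of 39.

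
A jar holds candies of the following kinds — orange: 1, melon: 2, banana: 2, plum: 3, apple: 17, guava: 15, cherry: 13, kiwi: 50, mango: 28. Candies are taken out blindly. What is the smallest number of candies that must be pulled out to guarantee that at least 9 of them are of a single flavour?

Put each drawn candy into a box by flavour. The largest draw with every box below 9 takes min(count, 8) from each flavour; flavours with fewer than 8 contribute all they have.
Σ min(cᵢ, 8) = 1 + 2 + 2 + 3 + 8 + 8 + 8 + 8 + 8 = 48.
Draw number 48 + 1 = 49 must push one box to 9.

49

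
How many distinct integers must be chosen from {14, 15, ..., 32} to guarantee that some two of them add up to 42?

13

Group the elements by complementary pair {x, 42−x}: {14,28}, {15,27}, {16,26}, …, giving 7 two-element pairs, the single value 21 (it cannot pair with itself since the integers are distinct), and 4 integers whose partner 42−x falls outside [14,32].
Treating each of those 12 groups as a pigeonhole, one can pick one integer per group — 12 integers — with no two summing to 42.
The 13th integer lands in an occupied pair, forcing a sum of 42.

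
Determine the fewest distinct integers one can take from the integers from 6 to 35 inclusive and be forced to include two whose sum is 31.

Group the elements by complementary pair {x, 31−x}: {6,25}, {7,24}, {8,23}, …, giving 10 two-element pairs and 10 integers whose partner 31−x falls outside [6,35].
Pigeonhole: treating each of those 20 groups as a pigeonhole, one can pick one integer per group — 20 integers — with no two summing to 31.
The 21st integer lands in an occupied pair, forcing a sum of 31.

21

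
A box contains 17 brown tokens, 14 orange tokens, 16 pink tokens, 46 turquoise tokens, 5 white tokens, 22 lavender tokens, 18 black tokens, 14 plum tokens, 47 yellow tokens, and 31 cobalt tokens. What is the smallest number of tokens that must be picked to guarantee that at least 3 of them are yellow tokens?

In the worst case for collecting yellow tokens, every non-yellow token comes out first.
There are 17 + 14 + 16 + 46 + 5 + 22 + 18 + 14 + 31 = 183 non-yellow tokens altogether.
After those, each further token must be yellow, so 183 + 3 = 186 draws guarantee 3 yellow tokens.

186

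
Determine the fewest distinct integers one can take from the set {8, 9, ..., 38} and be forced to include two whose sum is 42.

19

A set avoiding the sum 42 can contain at most one of each pair {x, 42−x}, plus the 5 elements whose complement lies outside the range or equal to its own complement.
The integers 21, …, 38 (18 of them) are such a set: any two sum to at least 21+22 = 43 > 42.
By the pigeonhole principle, any 19th integer completes one of the 13 pairs, so 19 choices force a sum of 42.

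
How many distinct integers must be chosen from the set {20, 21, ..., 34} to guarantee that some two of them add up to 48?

A set avoiding the sum 48 can contain at most one of each pair {x, 48−x}, plus the 7 elements whose complement lies outside the range or equal to its own complement.
The integers 24, …, 34 (11 of them) are such a set: any two sum to at least 24+25 = 49 > 48.
By pigeonhole, any 12th integer completes one of the 4 pairs, so 12 choices force a sum of 48.

12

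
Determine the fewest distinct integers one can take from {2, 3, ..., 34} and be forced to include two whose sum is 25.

23

Two chosen integers sum to 25 exactly when both halves of some pair {x, 25−x} with 2 ≤ x ≤ 25−x ≤ 23 are chosen — 11 such pairs.
The remaining 11 elements (those with no distinct partner in range) can never complete a 25-sum, so the worst case takes all of them and one from each pair: 11 + 11 = 22.
The 23rd integer has to be the second member of some pair, so 22 + 1 = 23.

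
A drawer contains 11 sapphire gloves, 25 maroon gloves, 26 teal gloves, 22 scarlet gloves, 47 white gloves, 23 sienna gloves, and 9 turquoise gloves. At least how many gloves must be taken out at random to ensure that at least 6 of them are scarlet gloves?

147

In the worst case for collecting scarlet gloves, every non-scarlet glove comes out first.
There are 11 + 25 + 26 + 47 + 23 + 9 = 141 non-scarlet gloves altogether.
After those, each further glove must be scarlet, so 141 + 6 = 147 draws guarantee 6 scarlet gloves.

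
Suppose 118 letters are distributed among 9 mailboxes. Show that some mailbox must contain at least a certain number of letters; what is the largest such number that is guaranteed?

By pigeonhole, the 9 mailboxes are the holes and the 118 letters are the pigeons.
If every mailbox held at most 13 letters, the total would be at most 9 × 13 = 117, which is less than 118.
So some mailbox holds at least ⌈118/9⌉ = 14 letters.

14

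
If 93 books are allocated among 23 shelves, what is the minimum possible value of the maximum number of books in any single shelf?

The 23 shelves are the holes and the 93 books are the pigeons.
If every shelf held at most 4 books, the total would be at most 23 × 4 = 92, which is less than 93.
So some shelf holds at least ⌈93/23⌉ = 5 books.

5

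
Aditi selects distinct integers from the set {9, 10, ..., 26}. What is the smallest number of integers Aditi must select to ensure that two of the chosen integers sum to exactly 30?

13

Group the elements by complementary pair {x, 30−x}: {9,21}, {10,20}, {11,19}, …, giving 6 two-element pairs, the single value 15 (it cannot pair with itself since the integers are distinct), and 5 integers whose partner 30−x falls outside [9,26].
Treating each of those 12 groups as a pigeonhole, one can pick one integer per group — 12 integers — with no two summing to 30.
The 13th integer lands in an occupied pair, forcing a sum of 30.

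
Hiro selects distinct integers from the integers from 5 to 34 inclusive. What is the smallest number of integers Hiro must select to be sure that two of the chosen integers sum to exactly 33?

19

Group the elements by complementary pair {x, 33−x}: {5,28}, {6,27}, {7,26}, …, giving 12 two-element pairs and 6 integers whose partner 33−x falls outside [5,34].
Treating each of those 18 groups as a pigeonhole, one can pick one integer per group — 18 integers — with no two summing to 33.
The 19th integer lands in an occupied pair, forcing a sum of 33.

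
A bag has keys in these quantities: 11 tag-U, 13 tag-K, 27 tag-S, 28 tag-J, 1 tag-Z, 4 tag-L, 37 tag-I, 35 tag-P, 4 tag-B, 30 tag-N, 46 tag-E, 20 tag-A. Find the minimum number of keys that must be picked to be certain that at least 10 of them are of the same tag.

91

Pigeonhole: put each drawn key into a box by tag. The largest draw with every box below 10 takes min(count, 9) from each tag; tags with fewer than 9 contribute all they have.
Σ min(cᵢ, 9) = 9 + 9 + 9 + 9 + 1 + 4 + 9 + 9 + 4 + 9 + 9 + 9 = 90.
Draw number 90 + 1 = 91 must push one box to 10.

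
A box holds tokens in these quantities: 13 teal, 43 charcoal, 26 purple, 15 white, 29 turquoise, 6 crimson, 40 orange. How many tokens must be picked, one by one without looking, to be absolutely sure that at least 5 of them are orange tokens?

137

In the worst case for collecting orange tokens, every non-orange token comes out first.
There are 13 + 43 + 26 + 15 + 29 + 6 = 132 non-orange tokens altogether.
After those, each further token must be orange, so 132 + 5 = 137 draws guarantee 5 orange tokens.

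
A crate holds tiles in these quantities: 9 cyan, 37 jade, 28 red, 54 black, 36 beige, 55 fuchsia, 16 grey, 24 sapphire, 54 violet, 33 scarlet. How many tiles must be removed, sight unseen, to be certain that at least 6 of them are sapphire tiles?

328

In the worst case for collecting sapphire tiles, every non-sapphire tile comes out first.
There are 9 + 37 + 28 + 54 + 36 + 55 + 16 + 54 + 33 = 322 non-sapphire tiles altogether.
After those, each further tile must be sapphire, so 322 + 6 = 328 draws guarantee 6 sapphire tiles.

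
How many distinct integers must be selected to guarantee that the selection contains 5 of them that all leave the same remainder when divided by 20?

81

The 20 residue classes mod 20 are the pigeonholes.
With 80 integers one could put 4 in each residue class and have no class reach 5.
The 81st integer pushes some class to 5, so 20·4 + 1 = 81.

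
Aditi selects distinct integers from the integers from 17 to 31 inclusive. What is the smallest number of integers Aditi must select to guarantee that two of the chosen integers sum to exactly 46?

A set avoiding the sum 46 can contain at most one of each pair {x, 46−x}, plus the 3 elements whose complement lies outside the range or equal to its own complement.
The integers 23, …, 31 (9 of them) are such a set: any two sum to at least 23+24 = 47 > 46.
Any 10th integer completes one of the 6 pairs, so 10 choices force a sum of 46.

10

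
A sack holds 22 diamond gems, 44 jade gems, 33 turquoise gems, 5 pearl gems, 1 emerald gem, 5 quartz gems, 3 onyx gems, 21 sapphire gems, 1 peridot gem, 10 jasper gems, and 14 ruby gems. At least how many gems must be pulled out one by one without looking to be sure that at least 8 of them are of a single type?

An adversary could hand out at most 7 gems per type (5 types run out sooner): 7 + 7 + 7 + 5 + 1 + 5 + 3 + 7 + 1 + 7 + 7 = 57 gems and still no type has 8.
One more gem lands in a type already at 7, so 58 draws are enough and 57 are not.

58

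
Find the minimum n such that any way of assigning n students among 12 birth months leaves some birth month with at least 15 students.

169

With 168 students one could put exactly 14 in each of the 12 birth months, and no birth month would reach 15.
Pigeonhole: one more student must land in a birth month that already has 14, giving it 15.
So 12 × 14 + 1 = 169 students are required.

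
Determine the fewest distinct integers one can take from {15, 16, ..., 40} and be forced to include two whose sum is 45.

A set avoiding the sum 45 can contain at most one of each pair {x, 45−x}, plus the 10 elements whose complement lies outside the range.
The integers 23, …, 40 (18 of them) are such a set: any two sum to at least 23+24 = 47 > 45.
By the pigeonhole principle, any 19th integer completes one of the 8 pairs, so 19 choices force a sum of 45.

19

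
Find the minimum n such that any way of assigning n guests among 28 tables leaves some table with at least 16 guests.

421

With 420 guests one could put exactly 15 in each of the 28 tables, and no table would reach 16.
One more guest must land in a table that already has 15, giving it 16.
So 28 × 15 + 1 = 421 guests are required.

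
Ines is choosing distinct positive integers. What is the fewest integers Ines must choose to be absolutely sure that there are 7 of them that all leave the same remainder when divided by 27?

163

The 27 residue classes mod 27 are the pigeonholes.
With 162 integers one could put 6 in each residue class and have no class reach 7.
The 163rd integer pushes some class to 7, so 27·6 + 1 = 163.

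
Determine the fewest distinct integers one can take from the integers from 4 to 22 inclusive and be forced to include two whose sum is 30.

Group the elements by complementary pair {x, 30−x}: {8,22}, {9,21}, {10,20}, …, giving 7 two-element pairs; the single value 15 (it cannot pair with itself since the integers are distinct); and 4 integers whose partner 30−x falls outside [4,22].
Treating each of those 12 groups as a pigeonhole, one can pick one integer per group — 12 integers — with no two summing to 30.
The 13th integer lands in an occupied pair, forcing a sum of 30.

13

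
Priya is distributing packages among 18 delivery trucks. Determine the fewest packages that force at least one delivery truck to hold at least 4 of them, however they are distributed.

55

With 54 packages one could put exactly 3 in each of the 18 delivery trucks, and no delivery truck would reach 4.
One more package must land in a delivery truck that already has 3, giving it 4.
So 18 × 3 + 1 = 55 packages are required.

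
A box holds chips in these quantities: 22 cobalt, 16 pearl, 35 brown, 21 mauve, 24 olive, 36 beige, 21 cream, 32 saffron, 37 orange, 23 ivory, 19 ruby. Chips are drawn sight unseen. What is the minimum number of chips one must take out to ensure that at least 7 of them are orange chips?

In the worst case for collecting orange chips, every non-orange chip comes out first.
There are 22 + 16 + 35 + 21 + 24 + 36 + 21 + 32 + 23 + 19 = 249 non-orange chips altogether.
After those, each further chip must be orange, so 249 + 7 = 256 draws guarantee 7 orange chips.

256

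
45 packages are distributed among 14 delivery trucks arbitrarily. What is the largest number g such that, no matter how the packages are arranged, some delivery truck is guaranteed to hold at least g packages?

4

Pigeonhole: the 14 delivery trucks are the holes and the 45 packages are the pigeons.
If every delivery truck held at most 3 packages, the total would be at most 14 × 3 = 42, which is less than 45.
So some delivery truck holds at least ⌈45/14⌉ = 4 packages.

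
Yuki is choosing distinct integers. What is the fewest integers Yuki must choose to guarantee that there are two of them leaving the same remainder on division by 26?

By pigeonhole, the 26 residue classes mod 26 are the pigeonholes.
With 26 integers one could put 1 in each residue class and have no class reach 2.
The 27th integer pushes some class to 2, so 26·1 + 1 = 27.

27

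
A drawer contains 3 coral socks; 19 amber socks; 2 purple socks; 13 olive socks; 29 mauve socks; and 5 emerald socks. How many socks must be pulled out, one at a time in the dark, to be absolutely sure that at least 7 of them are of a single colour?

By pigeonhole, the 6 colours are the holes; the socks drawn are the pigeons.
To avoid 7 of any one colour, the worst case takes at most 6 of each colour, or every sock of a colour that has fewer than 6.
That gives 3 + 6 + 2 + 6 + 6 + 5 = 28 socks with no colour reaching 7.
The next sock forces some colour to 7, so 28 + 1 = 29.

29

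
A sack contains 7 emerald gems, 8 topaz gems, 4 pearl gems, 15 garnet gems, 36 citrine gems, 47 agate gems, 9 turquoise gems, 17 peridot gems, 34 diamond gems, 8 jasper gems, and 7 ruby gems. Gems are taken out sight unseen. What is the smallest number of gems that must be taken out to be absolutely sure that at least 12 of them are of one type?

99

Put each drawn gem into a box by type. The largest draw with every box below 12 takes min(count, 11) from each type; types with fewer than 11 contribute all they have.
Σ min(cᵢ, 11) = 7 + 8 + 4 + 11 + 11 + 11 + 9 + 11 + 11 + 8 + 7 = 98.
Draw number 98 + 1 = 99 must push one box to 12.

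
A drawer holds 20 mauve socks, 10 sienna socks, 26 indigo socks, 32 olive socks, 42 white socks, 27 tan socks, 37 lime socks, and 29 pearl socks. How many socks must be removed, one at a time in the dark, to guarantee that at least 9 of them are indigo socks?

In the worst case for collecting indigo socks, every non-indigo sock comes out first.
There are 20 + 10 + 32 + 42 + 27 + 37 + 29 = 197 non-indigo socks altogether.
After those, each further sock must be indigo, so 197 + 9 = 206 draws guarantee 9 indigo socks.

206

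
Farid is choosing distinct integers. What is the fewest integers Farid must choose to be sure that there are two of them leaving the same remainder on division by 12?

13

By pigeonhole, the 12 residue classes mod 12 are the pigeonholes.
With 12 integers one could put 1 in each residue class and have no class reach 2.
The 13th integer pushes some class to 2, so 12·1 + 1 = 13.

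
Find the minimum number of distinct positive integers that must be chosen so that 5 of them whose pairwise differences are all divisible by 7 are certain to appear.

Integers whose pairwise differences are multiples of 7 are exactly those sharing a remainder mod 7. Pigeonhole: the 7 residue classes mod 7 are the pigeonholes.
With 28 integers one could put 4 in each residue class and have no class reach 5.
The 29th integer pushes some class to 5, so 7·4 + 1 = 29.

29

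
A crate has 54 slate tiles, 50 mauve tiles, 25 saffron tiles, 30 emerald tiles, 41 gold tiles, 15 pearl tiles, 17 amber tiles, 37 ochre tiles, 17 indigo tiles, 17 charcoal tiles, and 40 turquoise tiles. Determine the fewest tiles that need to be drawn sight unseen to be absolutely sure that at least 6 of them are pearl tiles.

In the worst case for collecting pearl tiles, every non-pearl tile comes out first.
There are 54 + 50 + 25 + 30 + 41 + 17 + 37 + 17 + 17 + 40 = 328 non-pearl tiles altogether.
After those, each further tile must be pearl, so 328 + 6 = 334 draws guarantee 6 pearl tiles.

334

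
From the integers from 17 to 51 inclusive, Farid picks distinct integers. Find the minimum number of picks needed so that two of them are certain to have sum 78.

Two chosen integers sum to 78 exactly when both halves of some pair {x, 78−x} with 27 ≤ x ≤ 78−x ≤ 51 are chosen — 12 such pairs.
The remaining 11 elements (those with no distinct partner in range) can never complete a 78-sum, so the worst case takes all of them and one from each pair: 11 + 12 = 23.
Pigeonhole: the 24th integer has to be the second member of some pair, so 23 + 1 = 24.

24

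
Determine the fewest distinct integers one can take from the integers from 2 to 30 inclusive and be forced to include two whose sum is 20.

22

A set avoiding the sum 20 can contain at most one of each pair {x, 20−x}, plus the 13 elements whose complement lies outside the range or equal to its own complement.
The integers 10, …, 30 (21 of them) are such a set: any two sum to at least 10+11 = 21 > 20.
Any 22nd integer completes one of the 8 pairs, so 22 choices force a sum of 20.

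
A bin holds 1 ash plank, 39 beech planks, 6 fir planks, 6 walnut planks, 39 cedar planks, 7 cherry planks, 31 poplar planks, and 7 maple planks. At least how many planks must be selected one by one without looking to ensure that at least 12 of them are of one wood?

61

Put each drawn plank into a box by wood. The largest draw with every box below 12 takes min(count, 11) from each wood; woods with fewer than 11 contribute all they have.
Σ min(cᵢ, 11) = 1 + 11 + 6 + 6 + 11 + 7 + 11 + 7 = 60.
Draw number 60 + 1 = 61 must push one box to 12.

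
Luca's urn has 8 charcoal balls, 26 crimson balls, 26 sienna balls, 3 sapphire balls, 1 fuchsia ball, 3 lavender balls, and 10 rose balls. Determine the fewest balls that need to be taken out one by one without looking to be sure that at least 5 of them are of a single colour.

24

An adversary could hand out at most 4 balls per colour (sapphire, fuchsia, lavender run out sooner): 4 + 4 + 4 + 3 + 1 + 3 + 4 = 23 balls and still no colour has 5.
By the pigeonhole principle, one more ball lands in a colour already at 4, so 24 draws are enough and 23 are not.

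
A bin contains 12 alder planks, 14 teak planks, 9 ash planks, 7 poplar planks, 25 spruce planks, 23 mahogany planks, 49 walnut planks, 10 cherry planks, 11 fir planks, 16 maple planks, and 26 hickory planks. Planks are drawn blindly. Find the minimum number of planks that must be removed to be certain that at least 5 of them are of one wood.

An adversary could hand out at most 4 planks per wood: 4 + 4 + 4 + 4 + 4 + 4 + 4 + 4 + 4 + 4 + 4 = 44 planks and still no wood has 5.
By pigeonhole, one more plank lands in a wood already at 4, so 45 draws are enough and 44 are not.

45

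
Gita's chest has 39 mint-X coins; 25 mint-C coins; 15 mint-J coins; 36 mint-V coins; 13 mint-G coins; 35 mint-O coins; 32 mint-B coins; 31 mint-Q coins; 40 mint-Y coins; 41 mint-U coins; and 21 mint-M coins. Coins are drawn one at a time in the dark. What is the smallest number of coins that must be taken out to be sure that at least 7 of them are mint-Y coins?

295

In the worst case for collecting mint-Y coins, every non-mint-Y coin comes out first.
There are 39 + 25 + 15 + 36 + 13 + 35 + 32 + 31 + 41 + 21 = 288 non-mint-Y coins altogether.
After those, each further coin must be mint-Y, so 288 + 7 = 295 draws guarantee 7 mint-Y coins.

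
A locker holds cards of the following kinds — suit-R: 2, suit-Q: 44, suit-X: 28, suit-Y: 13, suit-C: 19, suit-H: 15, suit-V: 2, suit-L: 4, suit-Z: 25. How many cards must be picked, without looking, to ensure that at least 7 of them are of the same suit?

45

The 9 suits are the holes; the cards drawn are the pigeons.
To avoid 7 of any one suit, the worst case takes at most 6 of each suit, or every card of a suit that has fewer than 6.
That gives 2 + 6 + 6 + 6 + 6 + 6 + 2 + 4 + 6 = 44 cards with no suit reaching 7.
The next card forces some suit to 7, so 44 + 1 = 45.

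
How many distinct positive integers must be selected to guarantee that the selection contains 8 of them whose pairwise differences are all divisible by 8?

Integers whose pairwise differences are multiples of 8 are exactly those sharing a remainder mod 8. The 8 residue classes mod 8 are the pigeonholes.
With 56 integers one could put 7 in each residue class and have no class reach 8.
The 57th integer pushes some class to 8, so 8·7 + 1 = 57.

57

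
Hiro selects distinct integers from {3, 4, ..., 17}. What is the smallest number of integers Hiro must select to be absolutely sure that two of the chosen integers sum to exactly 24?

Group the elements by complementary pair {x, 24−x}: {7,17}, {8,16}, {9,15}, …, giving 5 two-element pairs, the single value 12 (it cannot pair with itself since the integers are distinct), and 4 integers whose partner 24−x falls outside [3,17].
Pigeonhole: treating each of those 10 groups as a pigeonhole, one can pick one integer per group — 10 integers — with no two summing to 24.
The 11th integer lands in an occupied pair, forcing a sum of 24.

11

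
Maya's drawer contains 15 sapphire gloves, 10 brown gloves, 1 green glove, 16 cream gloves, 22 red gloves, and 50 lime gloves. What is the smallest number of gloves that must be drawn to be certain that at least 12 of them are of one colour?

By pigeonhole, put each drawn glove into a box by colour. The largest draw with every box below 12 takes min(count, 11) from each colour; colours with fewer than 11 contribute all they have.
Σ min(cᵢ, 11) = 11 + 10 + 1 + 11 + 11 + 11 = 55.
Draw number 55 + 1 = 56 must push one box to 12.

56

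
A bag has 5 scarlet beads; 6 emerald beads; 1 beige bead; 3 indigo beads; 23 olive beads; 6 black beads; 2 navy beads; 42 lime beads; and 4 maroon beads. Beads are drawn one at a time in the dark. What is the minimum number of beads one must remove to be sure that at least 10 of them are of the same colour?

Put each drawn bead into a box by colour. The largest draw with every box below 10 takes min(count, 9) from each colour; colours with fewer than 9 contribute all they have.
Σ min(cᵢ, 9) = 5 + 6 + 1 + 3 + 9 + 6 + 2 + 9 + 4 = 45.
Draw number 45 + 1 = 46 must push one box to 10.

46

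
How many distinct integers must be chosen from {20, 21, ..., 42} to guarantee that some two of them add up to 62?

13

Group the elements by complementary pair {x, 62−x}: {20,42}, {21,41}, {22,40}, …, giving 11 two-element pairs and the single value 31 (it cannot pair with itself since the integers are distinct).
Treating each of those 12 groups as a pigeonhole, one can pick one integer per group — 12 integers — with no two summing to 62.
The 13th integer lands in an occupied pair, forcing a sum of 62.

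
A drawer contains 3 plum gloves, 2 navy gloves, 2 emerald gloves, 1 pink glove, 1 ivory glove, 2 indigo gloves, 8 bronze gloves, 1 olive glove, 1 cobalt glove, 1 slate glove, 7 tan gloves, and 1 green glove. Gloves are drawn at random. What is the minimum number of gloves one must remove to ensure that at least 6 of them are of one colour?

By pigeonhole, put each drawn glove into a box by colour. The largest draw with every box below 6 takes min(count, 5) from each colour; colours with fewer than 5 contribute all they have.
Σ min(cᵢ, 5) = 3 + 2 + 2 + 1 + 1 + 2 + 5 + 1 + 1 + 1 + 5 + 1 = 25.
Draw number 25 + 1 = 26 must push one box to 6.

26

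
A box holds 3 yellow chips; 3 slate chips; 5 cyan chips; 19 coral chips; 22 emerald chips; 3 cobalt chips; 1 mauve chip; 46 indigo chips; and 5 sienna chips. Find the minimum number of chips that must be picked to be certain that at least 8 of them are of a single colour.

42

By the pigeonhole principle, the 9 colours are the holes; the chips drawn are the pigeons.
To avoid 8 of any one colour, the worst case takes at most 7 of each colour, or every chip of a colour that has fewer than 7.
That gives 3 + 3 + 5 + 7 + 7 + 3 + 1 + 7 + 5 = 41 chips with no colour reaching 8.
The next chip forces some colour to 8, so 41 + 1 = 42.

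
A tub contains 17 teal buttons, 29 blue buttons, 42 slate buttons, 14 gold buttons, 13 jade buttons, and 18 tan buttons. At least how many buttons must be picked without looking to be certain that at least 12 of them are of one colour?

67

Put each drawn button into a box by colour. The largest draw with every box below 12 takes min(count, 11) from each colour.
Σ min(cᵢ, 11) = 11 + 11 + 11 + 11 + 11 + 11 = 66.
Draw number 66 + 1 = 67 must push one box to 12.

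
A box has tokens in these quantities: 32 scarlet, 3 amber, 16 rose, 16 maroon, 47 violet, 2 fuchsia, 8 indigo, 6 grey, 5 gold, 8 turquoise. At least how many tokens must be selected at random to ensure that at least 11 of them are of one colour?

The 10 colours are the holes; the tokens drawn are the pigeons.
To avoid 11 of any one colour, the worst case takes at most 10 of each colour, or every token of a colour that has fewer than 10.
That gives 10 + 3 + 10 + 10 + 10 + 2 + 8 + 6 + 5 + 8 = 72 tokens with no colour reaching 11.
The next token forces some colour to 11, so 72 + 1 = 73.

73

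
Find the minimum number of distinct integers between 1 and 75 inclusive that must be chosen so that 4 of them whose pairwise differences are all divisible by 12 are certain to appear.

37

Integers whose pairwise differences are multiples of 12 are exactly those sharing a remainder mod 12. By the pigeonhole principle, the 12 residue classes mod 12 are the pigeonholes.
With 36 integers one could put 3 in each residue class and have no class reach 4.
The 37th integer pushes some class to 4, so 12·3 + 1 = 37.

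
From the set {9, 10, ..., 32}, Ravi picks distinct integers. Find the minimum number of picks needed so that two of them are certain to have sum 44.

A set avoiding the sum 44 can contain at most one of each pair {x, 44−x}, plus the 4 elements whose complement lies outside the range or equal to its own complement.
The integers 9, …, 22 (14 of them) are such a set: any two sum to at least 9+10 = 19 and at most 21+22 = 43 < 44.
By pigeonhole, any 15th integer completes one of the 10 pairs, so 15 choices force a sum of 44.

15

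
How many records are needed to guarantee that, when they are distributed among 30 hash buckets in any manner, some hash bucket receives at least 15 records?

With 420 records one could put exactly 14 in each of the 30 hash buckets, and no hash bucket would reach 15.
By the pigeonhole principle, one more record must land in a hash bucket that already has 14, giving it 15.
So 30 × 14 + 1 = 421 records are required.

421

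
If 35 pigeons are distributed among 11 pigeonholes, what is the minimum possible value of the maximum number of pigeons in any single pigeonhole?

By pigeonhole, the 11 pigeonholes are the holes and the 35 pigeons are the pigeons.
If every pigeonhole held at most 3 pigeons, the total would be at most 11 × 3 = 33, which is less than 35.
So some pigeonhole holds at least ⌈35/11⌉ = 4 pigeons.

4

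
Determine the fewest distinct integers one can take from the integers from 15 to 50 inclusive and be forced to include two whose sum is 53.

Two chosen integers sum to 53 exactly when both halves of some pair {x, 53−x} with 15 ≤ x ≤ 53−x ≤ 38 are chosen — 12 such pairs.
The remaining 12 elements (those with no distinct partner in range) can never complete a 53-sum, so the worst case takes all of them and one from each pair: 12 + 12 = 24.
By the pigeonhole principle, the 25th integer has to be the second member of some pair, so 24 + 1 = 25.

25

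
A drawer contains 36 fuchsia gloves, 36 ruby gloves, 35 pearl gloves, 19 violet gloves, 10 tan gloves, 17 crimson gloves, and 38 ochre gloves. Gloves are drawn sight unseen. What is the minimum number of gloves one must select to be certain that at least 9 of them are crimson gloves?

183

In the worst case for collecting crimson gloves, every non-crimson glove comes out first.
There are 36 + 36 + 35 + 19 + 10 + 38 = 174 non-crimson gloves altogether.
After those, each further glove must be crimson, so 174 + 9 = 183 draws guarantee 9 crimson gloves.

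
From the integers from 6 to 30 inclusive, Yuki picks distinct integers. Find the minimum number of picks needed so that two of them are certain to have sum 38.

15

A set avoiding the sum 38 can contain at most one of each pair {x, 38−x}, plus the 3 elements whose complement lies outside the range or equal to its own complement.
The integers 6, …, 19 (14 of them) are such a set: any two sum to at least 6+7 = 13 and at most 18+19 = 37 < 38.
By the pigeonhole principle, any 15th integer completes one of the 11 pairs, so 15 choices force a sum of 38.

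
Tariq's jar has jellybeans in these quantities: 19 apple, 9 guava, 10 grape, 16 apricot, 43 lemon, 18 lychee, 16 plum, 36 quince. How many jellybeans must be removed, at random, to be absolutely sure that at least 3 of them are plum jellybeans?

154

In the worst case for collecting plum jellybeans, every non-plum jellybean comes out first.
There are 19 + 9 + 10 + 16 + 43 + 18 + 36 = 151 non-plum jellybeans altogether.
After those, each further jellybean must be plum, so 151 + 3 = 154 draws guarantee 3 plum jellybeans.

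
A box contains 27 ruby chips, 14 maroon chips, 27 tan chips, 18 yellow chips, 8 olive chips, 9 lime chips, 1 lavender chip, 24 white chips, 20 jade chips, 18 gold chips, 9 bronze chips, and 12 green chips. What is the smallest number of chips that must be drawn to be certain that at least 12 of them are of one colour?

Pigeonhole: put each drawn chip into a box by colour. The largest draw with every box below 12 takes min(count, 11) from each colour; colours with fewer than 11 contribute all they have.
Σ min(cᵢ, 11) = 11 + 11 + 11 + 11 + 8 + 9 + 1 + 11 + 11 + 11 + 9 + 11 = 115.
Draw number 115 + 1 = 116 must push one box to 12.

116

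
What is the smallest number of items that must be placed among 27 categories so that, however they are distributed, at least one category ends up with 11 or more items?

271

With 270 items one could put exactly 10 in each of the 27 categories, and no category would reach 11.
By the pigeonhole principle, one more item must land in a category that already has 10, giving it 11.
So 27 × 10 + 1 = 271 items are required.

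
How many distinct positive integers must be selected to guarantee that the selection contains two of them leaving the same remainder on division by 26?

The 26 residue classes mod 26 are the pigeonholes.
With 26 integers one could put 1 in each residue class and have no class reach 2.
The 27th integer pushes some class to 2, so 26·1 + 1 = 27.

27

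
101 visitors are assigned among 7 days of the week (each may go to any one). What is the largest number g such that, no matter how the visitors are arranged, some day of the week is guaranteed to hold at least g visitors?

The 7 days of the week are the holes and the 101 visitors are the pigeons.
If every day of the week held at most 14 visitors, the total would be at most 7 × 14 = 98, which is less than 101.
So some day of the week holds at least ⌈101/7⌉ = 15 visitors.

15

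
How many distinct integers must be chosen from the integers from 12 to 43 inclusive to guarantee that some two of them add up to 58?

19

A set avoiding the sum 58 can contain at most one of each pair {x, 58−x}, plus the 4 elements whose complement lies outside the range or equal to its own complement.
The integers 12, …, 29 (18 of them) are such a set: any two sum to at least 12+13 = 25 and at most 28+29 = 57 < 58.
Any 19th integer completes one of the 14 pairs, so 19 choices force a sum of 58.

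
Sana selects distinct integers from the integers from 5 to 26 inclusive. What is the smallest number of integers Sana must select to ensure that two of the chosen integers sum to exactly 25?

15

A set avoiding the sum 25 can contain at most one of each pair {x, 25−x}, plus the 6 elements whose complement lies outside the range.
The integers 13, …, 26 (14 of them) are such a set: any two sum to at least 13+14 = 27 > 25.
Any 15th integer completes one of the 8 pairs, so 15 choices force a sum of 25.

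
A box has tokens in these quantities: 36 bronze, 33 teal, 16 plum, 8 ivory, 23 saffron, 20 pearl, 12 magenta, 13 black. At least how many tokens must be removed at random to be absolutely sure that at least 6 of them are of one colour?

41

An adversary could hand out at most 5 tokens per colour: 5 + 5 + 5 + 5 + 5 + 5 + 5 + 5 = 40 tokens and still no colour has 6.
One more token lands in a colour already at 5, so 41 draws are enough and 40 are not.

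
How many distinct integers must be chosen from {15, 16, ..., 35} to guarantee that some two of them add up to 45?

Two chosen integers sum to 45 exactly when both halves of some pair {x, 45−x} with 15 ≤ x ≤ 45−x ≤ 30 are chosen — 8 such pairs.
The remaining 5 elements (those with no distinct partner in range) can never complete a 45-sum, so the worst case takes all of them and one from each pair: 5 + 8 = 13.
The 14th integer has to be the second member of some pair, so 13 + 1 = 14.

14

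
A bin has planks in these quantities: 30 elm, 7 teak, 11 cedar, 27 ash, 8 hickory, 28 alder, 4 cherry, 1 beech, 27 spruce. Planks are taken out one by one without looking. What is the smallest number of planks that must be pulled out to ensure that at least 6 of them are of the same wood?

Put each drawn plank into a box by wood. The largest draw with every box below 6 takes min(count, 5) from each wood; woods with fewer than 5 contribute all they have.
Σ min(cᵢ, 5) = 5 + 5 + 5 + 5 + 5 + 5 + 4 + 1 + 5 = 40.
Draw number 40 + 1 = 41 must push one box to 6.

41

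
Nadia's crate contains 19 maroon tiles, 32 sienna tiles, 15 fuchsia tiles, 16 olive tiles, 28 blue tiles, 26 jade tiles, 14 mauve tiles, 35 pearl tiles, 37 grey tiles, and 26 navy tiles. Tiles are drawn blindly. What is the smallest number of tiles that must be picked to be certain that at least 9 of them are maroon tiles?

In the worst case for collecting maroon tiles, every non-maroon tile comes out first.
There are 32 + 15 + 16 + 28 + 26 + 14 + 35 + 37 + 26 = 229 non-maroon tiles altogether.
After those, each further tile must be maroon, so 229 + 9 = 238 draws guarantee 9 maroon tiles.

238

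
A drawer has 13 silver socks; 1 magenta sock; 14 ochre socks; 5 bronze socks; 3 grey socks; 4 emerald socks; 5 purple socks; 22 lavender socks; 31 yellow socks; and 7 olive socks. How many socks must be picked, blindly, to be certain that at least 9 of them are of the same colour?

An adversary could hand out at most 8 socks per colour (6 colours run out sooner): 8 + 1 + 8 + 5 + 3 + 4 + 5 + 8 + 8 + 7 = 57 socks and still no colour has 9.
One more sock lands in a colour already at 8, so 58 draws are enough and 57 are not.

58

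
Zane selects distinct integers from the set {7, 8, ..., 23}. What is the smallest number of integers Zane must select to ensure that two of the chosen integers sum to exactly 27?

11

A set avoiding the sum 27 can contain at most one of each pair {x, 27−x}, plus the 3 elements whose complement lies outside the range.
The integers 14, …, 23 (10 of them) are such a set: any two sum to at least 14+15 = 29 > 27.
Pigeonhole: any 11th integer completes one of the 7 pairs, so 11 choices force a sum of 27.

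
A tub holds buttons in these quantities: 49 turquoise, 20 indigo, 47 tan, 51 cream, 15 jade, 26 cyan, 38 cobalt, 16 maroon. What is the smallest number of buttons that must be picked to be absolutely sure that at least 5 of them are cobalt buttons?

229

In the worst case for collecting cobalt buttons, every non-cobalt button comes out first.
There are 49 + 20 + 47 + 51 + 15 + 26 + 16 = 224 non-cobalt buttons altogether.
After those, each further button must be cobalt, so 224 + 5 = 229 draws guarantee 5 cobalt buttons.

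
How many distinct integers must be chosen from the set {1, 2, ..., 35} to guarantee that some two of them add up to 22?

26

A set avoiding the sum 22 can contain at most one of each pair {x, 22−x}, plus the 15 elements whose complement lies outside the range or equal to its own complement.
The integers 11, …, 35 (25 of them) are such a set: any two sum to at least 11+12 = 23 > 22.
By pigeonhole, any 26th integer completes one of the 10 pairs, so 26 choices force a sum of 22.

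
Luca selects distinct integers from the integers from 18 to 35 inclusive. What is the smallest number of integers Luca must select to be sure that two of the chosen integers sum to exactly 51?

Group the elements by complementary pair {x, 51−x}: {18,33}, {19,32}, {20,31}, …, giving 8 two-element pairs and 2 integers whose partner 51−x falls outside [18,35].
By the pigeonhole principle, treating each of those 10 groups as a pigeonhole, one can pick one integer per group — 10 integers — with no two summing to 51.
The 11th integer lands in an occupied pair, forcing a sum of 51.

11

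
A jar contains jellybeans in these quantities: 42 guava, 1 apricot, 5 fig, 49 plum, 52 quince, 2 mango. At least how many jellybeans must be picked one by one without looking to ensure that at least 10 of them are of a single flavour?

36

The 6 flavours are the holes; the jellybeans drawn are the pigeons.
To avoid 10 of any one flavour, the worst case takes at most 9 of each flavour, or every jellybean of a flavour that has fewer than 9.
That gives 9 + 1 + 5 + 9 + 9 + 2 = 35 jellybeans with no flavour reaching 10.
The next jellybean forces some flavour to 10, so 35 + 1 = 36.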